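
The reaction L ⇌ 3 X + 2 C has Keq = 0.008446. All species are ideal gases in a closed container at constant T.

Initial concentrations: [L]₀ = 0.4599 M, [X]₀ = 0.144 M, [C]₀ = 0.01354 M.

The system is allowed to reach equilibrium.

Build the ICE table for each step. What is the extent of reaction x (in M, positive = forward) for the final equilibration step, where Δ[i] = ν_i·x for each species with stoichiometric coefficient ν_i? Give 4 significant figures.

Q₀ = 1.1903e-06 vs Keq = 0.008446 ⇒ Q<K, forward
Step 1:
                    L           X           C
  Initial      0.4599       0.144     0.01354
  Change     -0.09364      0.2809      0.1873
  Equil        0.3663      0.4249      0.2008
  solve Keq expr → x = 0.09364; check Q = 0.008446

x = 0.09364 M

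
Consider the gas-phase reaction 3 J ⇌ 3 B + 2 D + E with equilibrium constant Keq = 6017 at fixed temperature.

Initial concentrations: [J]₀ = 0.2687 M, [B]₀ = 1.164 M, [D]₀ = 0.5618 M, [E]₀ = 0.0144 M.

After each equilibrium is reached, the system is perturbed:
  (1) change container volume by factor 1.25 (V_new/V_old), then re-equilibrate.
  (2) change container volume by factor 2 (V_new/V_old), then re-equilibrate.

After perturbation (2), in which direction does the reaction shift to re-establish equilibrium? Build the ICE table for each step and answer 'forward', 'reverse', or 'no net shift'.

Direction: forward

Q₀ = 0.3695 vs Keq = 6017 ⇒ Q<K, forward
Step 1:
                   J          B          D          E
  I           0.2687      1.164     0.5618     0.0144
  C          -0.2404     0.2404     0.1603    0.08013
  E          0.02831      1.404     0.7221    0.09453
  solve Keq expr → x = 0.08013; check Q = 6017
Then change container volume by factor 1.25 (V_new/V_old).
Step 2:
                   J          B          D          E
  I          0.02265      1.124     0.5776    0.07562
  C        -0.004286   0.004286   0.002858   0.001429
  E          0.01836      1.128     0.5805    0.07705
  solve Keq expr → x = 0.001429; check Q = 6017
Then change container volume by factor 2 (V_new/V_old).
Step 3:
                   J          B          D          E
  I         0.009181     0.5639     0.2903    0.03853
  C        -0.004463   0.004463   0.002975   0.001488
  E         0.004717     0.5684     0.2932    0.04001
  solve Keq expr → x = 0.001488; check Q = 6017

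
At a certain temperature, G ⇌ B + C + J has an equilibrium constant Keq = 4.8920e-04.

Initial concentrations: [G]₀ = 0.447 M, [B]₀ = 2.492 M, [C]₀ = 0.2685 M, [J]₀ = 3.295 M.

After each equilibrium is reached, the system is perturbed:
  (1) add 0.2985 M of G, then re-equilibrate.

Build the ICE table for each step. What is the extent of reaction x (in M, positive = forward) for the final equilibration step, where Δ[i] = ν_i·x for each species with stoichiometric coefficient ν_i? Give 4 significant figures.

Q₀ = 4.932 vs Keq = 4.8920e-04 ⇒ Q>K, reverse
Step 1:
                    G           B           C           J
  init          0.447       2.492      0.2685       3.295
  Δ            0.2684     -0.2684     -0.2684     -0.2684
  eq           0.7154       2.224  5.2008e-05       3.027
  solve Keq expr → x = -0.2684; check Q = 4.8920e-04
Then add 0.2985 M of G.
Step 2:
                    G           B           C           J
  init          1.014       2.224  5.2008e-05       3.027
  Δ       -2.1696e-05  2.1696e-05  2.1696e-05  2.1696e-05
  eq            1.014       2.224  7.3704e-05       3.027
  solve Keq expr → x = 2.1696e-05; check Q = 4.8920e-04

x = 2.1696e-05 M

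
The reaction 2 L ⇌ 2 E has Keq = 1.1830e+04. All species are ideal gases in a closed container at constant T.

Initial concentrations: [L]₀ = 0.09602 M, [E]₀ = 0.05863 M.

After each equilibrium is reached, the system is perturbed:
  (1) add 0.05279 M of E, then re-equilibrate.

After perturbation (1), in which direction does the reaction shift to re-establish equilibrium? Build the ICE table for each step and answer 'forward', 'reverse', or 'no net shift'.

Q₀ = 0.3728 vs Keq = 1.1830e+04 ⇒ Q<K, forward
Step 1:
                   L          E
  I          0.09602    0.05863
  C         -0.09461    0.09461
  E         0.001409     0.1532
  solve Keq expr → x = 0.04731; check Q = 1.1830e+04
Then add 0.05279 M of E.
Step 2:
                   L          E
  I         0.001409      0.206
  C       4.8093e-04 -4.8093e-04
  E          0.00189     0.2056
  solve Keq expr → x = -2.4047e-04; check Q = 1.1830e+04

Direction: reverse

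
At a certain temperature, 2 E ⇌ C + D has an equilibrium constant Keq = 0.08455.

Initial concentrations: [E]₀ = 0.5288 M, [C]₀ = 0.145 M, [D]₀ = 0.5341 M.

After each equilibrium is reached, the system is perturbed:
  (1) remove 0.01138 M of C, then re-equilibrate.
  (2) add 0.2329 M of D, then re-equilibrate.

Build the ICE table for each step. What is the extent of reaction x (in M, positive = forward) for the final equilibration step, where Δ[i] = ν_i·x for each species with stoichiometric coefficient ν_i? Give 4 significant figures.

Q₀ = 0.277 vs Keq = 0.08455 ⇒ Q>K, reverse
Step 1:
                   E          C          D
  I           0.5288      0.145     0.5341
  C           0.1322   -0.06608   -0.06608
  E            0.661    0.07892      0.468
  solve Keq expr → x = -0.06608; check Q = 0.08455
Then remove 0.01138 M of C.
Step 2:
                   E          C          D
  I            0.661    0.06754      0.468
  C         -0.01395   0.006974   0.006974
  E            0.647    0.07452      0.475
  solve Keq expr → x = 0.006974; check Q = 0.08455
Then add 0.2329 M of D.
Step 3:
                   E          C          D
  I            0.647    0.07452     0.7079
  C          0.03507   -0.01754   -0.01754
  E           0.6821    0.05698     0.6904
  solve Keq expr → x = -0.01754; check Q = 0.08455

x = -0.01754 M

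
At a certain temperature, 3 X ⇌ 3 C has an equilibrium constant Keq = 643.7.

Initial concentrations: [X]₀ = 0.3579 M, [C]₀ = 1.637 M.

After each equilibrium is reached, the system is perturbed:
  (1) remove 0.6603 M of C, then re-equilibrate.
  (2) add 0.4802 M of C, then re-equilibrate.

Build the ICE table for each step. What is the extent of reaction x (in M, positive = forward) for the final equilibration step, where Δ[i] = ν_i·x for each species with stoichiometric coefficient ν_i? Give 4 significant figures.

x = -0.01661 M

Q₀ = 95.69 vs Keq = 643.7 ⇒ Q<K, forward
Step 1:
                    X           C
  init         0.3579       1.637
  Δ           -0.1508      0.1508
  eq           0.2071       1.788
  solve Keq expr → x = 0.05028; check Q = 643.7
Then remove 0.6603 M of C.
Step 2:
                    X           C
  init         0.2071       1.128
  Δ          -0.06854     0.06854
  eq           0.1385       1.196
  solve Keq expr → x = 0.02285; check Q = 643.7
Then add 0.4802 M of C.
Step 3:
                    X           C
  init         0.1385       1.676
  Δ           0.04984    -0.04984
  eq           0.1884       1.626
  solve Keq expr → x = -0.01661; check Q = 643.7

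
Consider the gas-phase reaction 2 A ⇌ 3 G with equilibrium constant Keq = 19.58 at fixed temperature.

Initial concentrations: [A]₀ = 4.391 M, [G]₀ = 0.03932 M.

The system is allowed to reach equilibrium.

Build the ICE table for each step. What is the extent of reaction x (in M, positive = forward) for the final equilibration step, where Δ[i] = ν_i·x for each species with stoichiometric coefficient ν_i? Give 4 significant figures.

x = 1.306 M

Q₀ = 3.1529e-06 vs Keq = 19.58 ⇒ Q<K, forward
Step 1:
                  A         G
  init        4.391   0.03932
  Δ          -2.612     3.918
  eq          1.779     3.957
  solve Keq expr → x = 1.306; check Q = 19.58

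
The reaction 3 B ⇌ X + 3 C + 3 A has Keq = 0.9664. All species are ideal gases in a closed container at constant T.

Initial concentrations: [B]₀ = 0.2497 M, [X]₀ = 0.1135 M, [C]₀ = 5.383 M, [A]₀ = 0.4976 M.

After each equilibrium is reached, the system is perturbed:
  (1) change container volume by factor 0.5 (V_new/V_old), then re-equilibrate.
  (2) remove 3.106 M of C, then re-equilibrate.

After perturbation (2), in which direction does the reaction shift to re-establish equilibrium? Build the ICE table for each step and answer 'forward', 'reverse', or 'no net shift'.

Direction: forward

Q₀ = 140.1 vs Keq = 0.9664 ⇒ Q>K, reverse
Step 1:
                    B           X           C           A
  Initial      0.2497      0.1135       5.383      0.4976
  Change       0.2263    -0.07543     -0.2263     -0.2263
  Equil         0.476     0.03807       5.157      0.2713
  solve Keq expr → x = -0.07543; check Q = 0.9664
Then change container volume by factor 0.5 (V_new/V_old).
Step 2:
                    B           X           C           A
  Initial       0.952     0.07613       10.31      0.5426
  Change       0.1602    -0.05341     -0.1602     -0.1602
  Equil         1.112     0.02272       10.15      0.3824
  solve Keq expr → x = -0.05341; check Q = 0.9664
Then remove 3.106 M of C.
Step 3:
                    B           X           C           A
  Initial       1.112     0.02272       7.047      0.3824
  Change     -0.05094     0.01698     0.05094     0.05094
  Equil         1.061      0.0397       7.098      0.4333
  solve Keq expr → x = 0.01698; check Q = 0.9664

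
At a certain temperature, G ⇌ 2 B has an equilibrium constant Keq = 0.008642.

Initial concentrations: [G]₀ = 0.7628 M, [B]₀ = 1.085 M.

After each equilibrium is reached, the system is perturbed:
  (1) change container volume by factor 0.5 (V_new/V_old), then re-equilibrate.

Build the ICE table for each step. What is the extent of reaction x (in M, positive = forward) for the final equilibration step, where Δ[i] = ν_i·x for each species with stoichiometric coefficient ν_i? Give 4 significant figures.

Q₀ = 1.543 vs Keq = 0.008642 ⇒ Q>K, reverse
Step 1:
                  G         B
  Initial    0.7628     1.085
  Change     0.4905   -0.9809
  Equil       1.253    0.1041
  solve Keq expr → x = -0.4905; check Q = 0.008642
Then change container volume by factor 0.5 (V_new/V_old).
Step 2:
                  G         B
  Initial     2.507    0.2081
  Change    0.03004  -0.06008
  Equil       2.537    0.1481
  solve Keq expr → x = -0.03004; check Q = 0.008642

x = -0.03004 M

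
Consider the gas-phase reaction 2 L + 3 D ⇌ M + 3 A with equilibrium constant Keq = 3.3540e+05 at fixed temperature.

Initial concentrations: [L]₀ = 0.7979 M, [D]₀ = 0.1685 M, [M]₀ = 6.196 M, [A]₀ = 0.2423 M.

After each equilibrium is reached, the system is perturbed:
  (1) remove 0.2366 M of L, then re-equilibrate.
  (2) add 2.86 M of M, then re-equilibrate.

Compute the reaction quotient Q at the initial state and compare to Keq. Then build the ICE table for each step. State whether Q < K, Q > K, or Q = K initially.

Q₀ = 28.94 vs Keq = 3.3540e+05 ⇒ Q<K, forward
Step 1:
                   L          D          M          A
  I           0.7979     0.1685      6.196     0.2423
  C          -0.1034    -0.1551    0.05169     0.1551
  E           0.6945    0.01343      6.248     0.3974
  solve Keq expr → x = 0.05169; check Q = 3.3540e+05
Then remove 0.2366 M of L.
Step 2:
                   L          D          M          A
  I           0.4579    0.01343      6.248     0.3974
  C         0.002699   0.004048  -0.001349  -0.004048
  E           0.4606    0.01748      6.246     0.3933
  solve Keq expr → x = -0.001349; check Q = 3.3540e+05
Then add 2.86 M of M.
Step 3:
                   L          D          M          A
  I           0.4606    0.01748      9.106     0.3933
  C         0.001459   0.002188 -7.2939e-04  -0.002188
  E           0.4621    0.01967      9.106     0.3911
  solve Keq expr → x = -7.2939e-04; check Q = 3.3540e+05

Q₀ = 28.94; Q < K (proceeds forward)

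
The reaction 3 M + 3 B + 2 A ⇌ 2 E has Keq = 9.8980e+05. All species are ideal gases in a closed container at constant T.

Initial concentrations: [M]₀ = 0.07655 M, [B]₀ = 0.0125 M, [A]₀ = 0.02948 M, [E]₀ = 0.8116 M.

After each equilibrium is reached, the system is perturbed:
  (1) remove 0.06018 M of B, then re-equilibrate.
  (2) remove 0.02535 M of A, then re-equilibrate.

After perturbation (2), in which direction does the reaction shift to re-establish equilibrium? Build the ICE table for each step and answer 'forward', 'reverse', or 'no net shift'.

Direction: reverse

Q₀ = 8.6509e+11 vs Keq = 9.8980e+05 ⇒ Q>K, reverse
Step 1:
                  M         B         A         E
  I         0.07655    0.0125   0.02948    0.8116
  C          0.1391    0.1391   0.09274  -0.09274
  E          0.2157    0.1516    0.1222    0.7189
  solve Keq expr → x = -0.04637; check Q = 9.8980e+05
Then remove 0.06018 M of B.
Step 2:
                  M         B         A         E
  I          0.2157   0.09143    0.1222    0.7189
  C         0.02826   0.02826   0.01884  -0.01884
  E          0.2439    0.1197    0.1411       0.7
  solve Keq expr → x = -0.00942; check Q = 9.8980e+05
Then remove 0.02535 M of A.
Step 3:
                  M         B         A         E
  I          0.2439    0.1197    0.1157       0.7
  C        0.007997  0.007997  0.005331 -0.005331
  E          0.2519    0.1277     0.121    0.6947
  solve Keq expr → x = -0.002666; check Q = 9.8980e+05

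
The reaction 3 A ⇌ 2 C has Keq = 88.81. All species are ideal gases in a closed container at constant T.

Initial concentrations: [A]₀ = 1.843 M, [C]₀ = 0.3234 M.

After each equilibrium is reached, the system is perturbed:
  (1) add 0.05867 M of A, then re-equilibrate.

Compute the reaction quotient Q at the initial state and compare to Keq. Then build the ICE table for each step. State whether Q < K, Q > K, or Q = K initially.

Q₀ = 0.01671; Q < K (proceeds forward)

Q₀ = 0.01671 vs Keq = 88.81 ⇒ Q<K, forward
Step 1:
                  A         C
  Initial     1.843    0.3234
  Change     -1.567     1.045
  Equil      0.2762     1.368
  solve Keq expr → x = 0.5223; check Q = 88.81
Then add 0.05867 M of A.
Step 2:
                  A         C
  Initial    0.3349     1.368
  Change   -0.05386   0.03591
  Equil       0.281     1.404
  solve Keq expr → x = 0.01795; check Q = 88.81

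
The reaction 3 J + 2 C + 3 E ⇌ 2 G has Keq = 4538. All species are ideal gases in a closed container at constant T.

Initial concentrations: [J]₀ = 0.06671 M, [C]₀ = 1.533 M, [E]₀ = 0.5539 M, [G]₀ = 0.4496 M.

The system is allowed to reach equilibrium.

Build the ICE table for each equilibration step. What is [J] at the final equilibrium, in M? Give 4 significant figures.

[J]_eq = 0.0506 M

Q₀ = 1705 vs Keq = 4538 ⇒ Q<K, forward
Step 1:
                    J           C           E           G
  Initial     0.06671       1.533      0.5539      0.4496
  Change     -0.01611    -0.01074    -0.01611     0.01074
  Equil        0.0506       1.522      0.5378      0.4603
  solve Keq expr → x = 0.00537; check Q = 4538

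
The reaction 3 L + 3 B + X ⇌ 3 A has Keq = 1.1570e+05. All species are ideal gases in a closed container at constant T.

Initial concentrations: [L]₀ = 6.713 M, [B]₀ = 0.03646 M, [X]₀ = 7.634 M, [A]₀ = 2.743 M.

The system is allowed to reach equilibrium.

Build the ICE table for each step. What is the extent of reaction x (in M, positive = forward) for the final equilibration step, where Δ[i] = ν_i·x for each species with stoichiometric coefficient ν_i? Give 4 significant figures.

x = 0.01071 M

Q₀ = 184.4 vs Keq = 1.1570e+05 ⇒ Q<K, forward
Step 1:
                   L          B          X          A
  I            6.713    0.03646      7.634      2.743
  C         -0.03213   -0.03213   -0.01071    0.03213
  E            6.681   0.004331      7.623      2.775
  solve Keq expr → x = 0.01071; check Q = 1.1570e+05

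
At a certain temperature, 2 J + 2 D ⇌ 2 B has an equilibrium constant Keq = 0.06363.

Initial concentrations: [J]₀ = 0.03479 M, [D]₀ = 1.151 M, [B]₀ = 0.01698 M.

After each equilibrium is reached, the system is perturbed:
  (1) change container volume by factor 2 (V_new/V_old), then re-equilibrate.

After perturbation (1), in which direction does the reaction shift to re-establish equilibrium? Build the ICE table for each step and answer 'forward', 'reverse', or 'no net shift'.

Q₀ = 0.1798 vs Keq = 0.06363 ⇒ Q>K, reverse
Step 1:
                    J           D           B
  I           0.03479       1.151     0.01698
  C           0.00529     0.00529    -0.00529
  E           0.04008       1.156     0.01169
  solve Keq expr → x = -0.002645; check Q = 0.06363
Then change container volume by factor 2 (V_new/V_old).
Step 2:
                    J           D           B
  I           0.02004      0.5781    0.005845
  C          0.002538    0.002538   -0.002538
  E           0.02258      0.5807    0.003307
  solve Keq expr → x = -0.001269; check Q = 0.06363

Direction: reverse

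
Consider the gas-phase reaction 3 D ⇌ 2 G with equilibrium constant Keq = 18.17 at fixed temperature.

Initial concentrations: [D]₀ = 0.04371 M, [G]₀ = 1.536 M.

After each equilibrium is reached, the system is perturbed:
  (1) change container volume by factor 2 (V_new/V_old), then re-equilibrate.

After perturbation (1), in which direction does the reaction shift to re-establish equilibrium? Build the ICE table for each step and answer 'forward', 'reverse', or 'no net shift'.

Q₀ = 2.8251e+04 vs Keq = 18.17 ⇒ Q>K, reverse
Step 1:
                    D           G
  Initial     0.04371       1.536
  Change       0.4019     -0.2679
  Equil        0.4456       1.268
  solve Keq expr → x = -0.134; check Q = 18.17
Then change container volume by factor 2 (V_new/V_old).
Step 2:
                    D           G
  Initial      0.2228       0.634
  Change      0.04832    -0.03222
  Equil        0.2711      0.6018
  solve Keq expr → x = -0.01611; check Q = 18.17

Direction: reverse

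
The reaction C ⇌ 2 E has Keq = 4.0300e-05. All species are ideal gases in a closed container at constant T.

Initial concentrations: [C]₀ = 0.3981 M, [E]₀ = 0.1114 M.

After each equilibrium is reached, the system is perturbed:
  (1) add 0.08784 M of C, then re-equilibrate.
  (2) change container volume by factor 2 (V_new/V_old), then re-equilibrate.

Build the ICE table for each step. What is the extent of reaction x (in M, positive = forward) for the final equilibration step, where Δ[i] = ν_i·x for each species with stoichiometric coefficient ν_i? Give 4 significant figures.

x = 4.8129e-04 M

Q₀ = 0.03117 vs Keq = 4.0300e-05 ⇒ Q>K, reverse
Step 1:
                   C          E
  I           0.3981     0.1114
  C          0.05357    -0.1071
  E           0.4517   0.004266
  solve Keq expr → x = -0.05357; check Q = 4.0300e-05
Then add 0.08784 M of C.
Step 2:
                   C          E
  I           0.5395   0.004266
  C       -1.9779e-04 3.9559e-04
  E           0.5393   0.004662
  solve Keq expr → x = 1.9779e-04; check Q = 4.0300e-05
Then change container volume by factor 2 (V_new/V_old).
Step 3:
                   C          E
  I           0.2697   0.002331
  C       -4.8129e-04 9.6259e-04
  E           0.2692   0.003294
  solve Keq expr → x = 4.8129e-04; check Q = 4.0300e-05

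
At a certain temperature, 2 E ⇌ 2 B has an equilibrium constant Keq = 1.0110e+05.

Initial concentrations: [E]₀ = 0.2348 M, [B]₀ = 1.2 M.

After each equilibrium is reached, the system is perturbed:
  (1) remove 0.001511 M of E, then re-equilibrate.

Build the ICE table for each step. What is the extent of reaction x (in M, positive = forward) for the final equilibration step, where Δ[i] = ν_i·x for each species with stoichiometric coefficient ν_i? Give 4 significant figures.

Q₀ = 26.12 vs Keq = 1.0110e+05 ⇒ Q<K, forward
Step 1:
                    E           B
  Initial      0.2348         1.2
  Change      -0.2303      0.2303
  Equil      0.004498        1.43
  solve Keq expr → x = 0.1152; check Q = 1.0110e+05
Then remove 0.001511 M of E.
Step 2:
                    E           B
  Initial    0.002987        1.43
  Change     0.001506   -0.001506
  Equil      0.004494       1.429
  solve Keq expr → x = -7.5313e-04; check Q = 1.0110e+05

x = -7.5313e-04 M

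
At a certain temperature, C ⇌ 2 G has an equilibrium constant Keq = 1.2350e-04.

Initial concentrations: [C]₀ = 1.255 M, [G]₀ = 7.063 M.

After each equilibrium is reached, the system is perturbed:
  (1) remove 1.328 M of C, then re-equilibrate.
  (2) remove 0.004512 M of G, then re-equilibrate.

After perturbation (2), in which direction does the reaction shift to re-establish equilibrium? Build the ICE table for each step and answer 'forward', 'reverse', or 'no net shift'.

Q₀ = 39.75 vs Keq = 1.2350e-04 ⇒ Q>K, reverse
Step 1:
                   C          G
  I            1.255      7.063
  C            3.519     -7.039
  E            4.774    0.02428
  solve Keq expr → x = -3.519; check Q = 1.2350e-04
Then remove 1.328 M of C.
Step 2:
                   C          G
  I            3.446    0.02428
  C         0.001823  -0.003646
  E            3.448    0.02064
  solve Keq expr → x = -0.001823; check Q = 1.2350e-04
Then remove 0.004512 M of G.
Step 3:
                   C          G
  I            3.448    0.01612
  C        -0.002253   0.004505
  E            3.446    0.02063
  solve Keq expr → x = 0.002253; check Q = 1.2350e-04

Direction: forward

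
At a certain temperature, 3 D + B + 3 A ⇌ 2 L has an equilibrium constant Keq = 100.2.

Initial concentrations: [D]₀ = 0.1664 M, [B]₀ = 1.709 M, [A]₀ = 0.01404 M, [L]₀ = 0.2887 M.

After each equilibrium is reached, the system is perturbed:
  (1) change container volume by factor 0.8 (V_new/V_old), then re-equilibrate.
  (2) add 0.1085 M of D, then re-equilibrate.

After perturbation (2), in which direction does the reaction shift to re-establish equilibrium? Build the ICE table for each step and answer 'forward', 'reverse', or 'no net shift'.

Q₀ = 3.8246e+06 vs Keq = 100.2 ⇒ Q>K, reverse
Step 1:
                    D           B           A           L
  Initial      0.1664       1.709     0.01404      0.2887
  Change       0.1607     0.05356      0.1607     -0.1071
  Equil        0.3271       1.763      0.1747      0.1816
  solve Keq expr → x = -0.05356; check Q = 100.2
Then change container volume by factor 0.8 (V_new/V_old).
Step 2:
                    D           B           A           L
  Initial      0.4089       2.203      0.2184       0.227
  Change     -0.03907    -0.01302    -0.03907     0.02605
  Equil        0.3698        2.19      0.1793       0.253
  solve Keq expr → x = 0.01302; check Q = 100.2
Then add 0.1085 M of D.
Step 3:
                    D           B           A           L
  Initial      0.4783        2.19      0.1793       0.253
  Change     -0.02593   -0.008643    -0.02593     0.01729
  Equil        0.4524       2.182      0.1534      0.2703
  solve Keq expr → x = 0.008643; check Q = 100.2

Direction: forward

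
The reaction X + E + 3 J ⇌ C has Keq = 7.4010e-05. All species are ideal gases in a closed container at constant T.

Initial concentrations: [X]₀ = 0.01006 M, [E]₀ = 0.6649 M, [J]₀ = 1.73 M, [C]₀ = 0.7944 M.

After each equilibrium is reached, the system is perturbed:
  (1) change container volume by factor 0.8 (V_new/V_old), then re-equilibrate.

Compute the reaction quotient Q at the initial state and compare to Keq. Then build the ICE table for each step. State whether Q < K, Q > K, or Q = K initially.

Q₀ = 22.94 vs Keq = 7.4010e-05 ⇒ Q>K, reverse
Step 1:
                  X         E         J         C
  init      0.01006    0.6649      1.73    0.7944
  Δ          0.7885    0.7885     2.365   -0.7885
  eq         0.7986     1.453     4.095  0.005901
  solve Keq expr → x = -0.7885; check Q = 7.4010e-05
Then change container volume by factor 0.8 (V_new/V_old).
Step 2:
                  X         E         J         C
  init       0.9982     1.817     5.119  0.007376
  Δ        -0.01004  -0.01004  -0.03012   0.01004
  eq         0.9882     1.807     5.089   0.01742
  solve Keq expr → x = 0.01004; check Q = 7.4010e-05

Q₀ = 22.94; Q > K (proceeds reverse)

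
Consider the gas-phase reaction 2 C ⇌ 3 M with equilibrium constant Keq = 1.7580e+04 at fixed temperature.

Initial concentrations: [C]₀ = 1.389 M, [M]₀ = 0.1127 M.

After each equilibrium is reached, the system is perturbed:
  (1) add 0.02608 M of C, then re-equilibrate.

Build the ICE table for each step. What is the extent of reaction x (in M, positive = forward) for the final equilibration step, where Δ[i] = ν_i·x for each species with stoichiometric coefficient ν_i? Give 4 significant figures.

x = 0.01272 M

Q₀ = 7.4194e-04 vs Keq = 1.7580e+04 ⇒ Q<K, forward
Step 1:
                    C           M
  Initial       1.389      0.1127
  Change       -1.365       2.048
  Equil       0.02395        2.16
  solve Keq expr → x = 0.6825; check Q = 1.7580e+04
Then add 0.02608 M of C.
Step 2:
                    C           M
  Initial     0.05003        2.16
  Change     -0.02544     0.03816
  Equil       0.02458       2.198
  solve Keq expr → x = 0.01272; check Q = 1.7580e+04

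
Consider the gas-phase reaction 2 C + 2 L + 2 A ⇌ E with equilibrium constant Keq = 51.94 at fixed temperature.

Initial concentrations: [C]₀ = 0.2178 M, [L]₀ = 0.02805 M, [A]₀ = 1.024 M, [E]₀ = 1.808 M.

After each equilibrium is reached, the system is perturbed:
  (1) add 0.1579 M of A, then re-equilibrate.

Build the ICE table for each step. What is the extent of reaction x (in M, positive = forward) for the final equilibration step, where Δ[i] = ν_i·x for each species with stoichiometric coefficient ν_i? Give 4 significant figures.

x = 0.008882 M

Q₀ = 4.6197e+04 vs Keq = 51.94 ⇒ Q>K, reverse
Step 1:
                    C           L           A           E
  I            0.2178     0.02805       1.024       1.808
  C            0.2626      0.2626      0.2626     -0.1313
  E            0.4804      0.2907       1.287       1.677
  solve Keq expr → x = -0.1313; check Q = 51.94
Then add 0.1579 M of A.
Step 2:
                    C           L           A           E
  I            0.4804      0.2907       1.445       1.677
  C          -0.01776    -0.01776    -0.01776    0.008882
  E            0.4627      0.2729       1.427       1.686
  solve Keq expr → x = 0.008882; check Q = 51.94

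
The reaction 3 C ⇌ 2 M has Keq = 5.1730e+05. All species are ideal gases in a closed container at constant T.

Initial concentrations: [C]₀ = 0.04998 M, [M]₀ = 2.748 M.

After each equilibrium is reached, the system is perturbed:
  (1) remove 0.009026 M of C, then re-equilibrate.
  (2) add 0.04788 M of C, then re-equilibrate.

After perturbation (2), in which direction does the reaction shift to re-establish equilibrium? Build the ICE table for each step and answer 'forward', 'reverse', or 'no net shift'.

Q₀ = 6.0485e+04 vs Keq = 5.1730e+05 ⇒ Q<K, forward
Step 1:
                   C          M
  Initial    0.04998      2.748
  Change    -0.02544    0.01696
  Equil      0.02454      2.765
  solve Keq expr → x = 0.00848; check Q = 5.1730e+05
Then remove 0.009026 M of C.
Step 2:
                   C          M
  Initial    0.01551      2.765
  Change    0.008991  -0.005994
  Equil       0.0245      2.759
  solve Keq expr → x = -0.002997; check Q = 5.1730e+05
Then add 0.04788 M of C.
Step 3:
                   C          M
  Initial    0.07238      2.759
  Change    -0.04769    0.03179
  Equil      0.02469      2.791
  solve Keq expr → x = 0.0159; check Q = 5.1730e+05

Direction: forward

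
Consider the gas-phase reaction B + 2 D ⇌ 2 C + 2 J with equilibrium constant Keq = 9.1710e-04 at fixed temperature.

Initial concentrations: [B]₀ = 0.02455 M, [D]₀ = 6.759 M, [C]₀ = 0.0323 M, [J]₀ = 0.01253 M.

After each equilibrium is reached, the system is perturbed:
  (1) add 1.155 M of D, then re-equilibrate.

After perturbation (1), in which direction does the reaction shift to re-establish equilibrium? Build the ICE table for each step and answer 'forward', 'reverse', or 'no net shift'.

Q₀ = 1.4605e-07 vs Keq = 9.1710e-04 ⇒ Q<K, forward
Step 1:
                   B          D          C          J
  I          0.02455      6.759     0.0323    0.01253
  C         -0.02398   -0.04796    0.04796    0.04796
  E       5.7061e-04      6.711    0.08026    0.06049
  solve Keq expr → x = 0.02398; check Q = 9.1710e-04
Then add 1.155 M of D.
Step 2:
                   B          D          C          J
  I       5.7061e-04      7.866    0.08026    0.06049
  C       -1.4806e-04 -2.9612e-04 2.9612e-04 2.9612e-04
  E       4.2255e-04      7.866    0.08055    0.06078
  solve Keq expr → x = 1.4806e-04; check Q = 9.1710e-04

Direction: forward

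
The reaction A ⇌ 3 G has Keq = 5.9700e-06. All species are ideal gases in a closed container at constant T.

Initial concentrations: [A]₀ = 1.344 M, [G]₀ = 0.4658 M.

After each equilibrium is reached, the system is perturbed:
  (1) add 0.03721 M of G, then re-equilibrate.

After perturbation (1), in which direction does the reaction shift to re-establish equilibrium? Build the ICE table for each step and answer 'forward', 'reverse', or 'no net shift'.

Q₀ = 0.0752 vs Keq = 5.9700e-06 ⇒ Q>K, reverse
Step 1:
                   A          G
  I            1.344     0.4658
  C           0.1484    -0.4451
  E            1.492    0.02073
  solve Keq expr → x = -0.1484; check Q = 5.9700e-06
Then add 0.03721 M of G.
Step 2:
                   A          G
  I            1.492    0.05794
  C          0.01238   -0.03715
  E            1.505    0.02079
  solve Keq expr → x = -0.01238; check Q = 5.9700e-06

Direction: reverse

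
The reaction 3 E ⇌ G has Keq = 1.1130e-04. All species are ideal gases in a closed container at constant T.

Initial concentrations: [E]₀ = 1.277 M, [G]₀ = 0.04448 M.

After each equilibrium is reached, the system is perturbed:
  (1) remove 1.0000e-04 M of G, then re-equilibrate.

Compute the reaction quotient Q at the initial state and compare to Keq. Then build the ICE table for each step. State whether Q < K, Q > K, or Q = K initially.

Q₀ = 0.02136; Q > K (proceeds reverse)

Q₀ = 0.02136 vs Keq = 1.1130e-04 ⇒ Q>K, reverse
Step 1:
                  E         G
  init        1.277   0.04448
  Δ          0.1325  -0.04417
  eq           1.41 3.1167e-04
  solve Keq expr → x = -0.04417; check Q = 1.1130e-04
Then remove 1.0000e-04 M of G.
Step 2:
                  E         G
  init         1.41 2.1167e-04
  Δ       -2.9940e-04 9.9801e-05
  eq          1.409 3.1147e-04
  solve Keq expr → x = 9.9801e-05; check Q = 1.1130e-04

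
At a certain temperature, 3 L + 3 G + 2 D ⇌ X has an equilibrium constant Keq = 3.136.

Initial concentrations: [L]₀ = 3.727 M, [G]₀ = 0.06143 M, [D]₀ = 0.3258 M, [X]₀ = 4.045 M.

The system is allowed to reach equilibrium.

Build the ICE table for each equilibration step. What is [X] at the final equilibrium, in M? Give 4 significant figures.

Q₀ = 3175 vs Keq = 3.136 ⇒ Q>K, reverse
Step 1:
                   L          G          D          X
  Initial      3.727    0.06143     0.3258      4.045
  Change      0.3346     0.3346     0.2231    -0.1115
  Equil        4.062     0.3961     0.5489      3.933
  solve Keq expr → x = -0.1115; check Q = 3.136

[X]_eq = 3.933 M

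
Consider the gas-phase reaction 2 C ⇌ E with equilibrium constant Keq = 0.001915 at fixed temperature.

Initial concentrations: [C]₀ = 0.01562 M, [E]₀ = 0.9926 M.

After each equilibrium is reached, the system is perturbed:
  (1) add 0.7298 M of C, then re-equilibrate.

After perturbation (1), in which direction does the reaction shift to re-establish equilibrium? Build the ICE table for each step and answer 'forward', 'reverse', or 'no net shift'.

Q₀ = 4068 vs Keq = 0.001915 ⇒ Q>K, reverse
Step 1:
                    C           E
  I           0.01562      0.9926
  C              1.97      -0.985
  E             1.986    0.007551
  solve Keq expr → x = -0.985; check Q = 0.001915
Then add 0.7298 M of C.
Step 2:
                    C           E
  I             2.716    0.007551
  C          -0.01287    0.006437
  E             2.703     0.01399
  solve Keq expr → x = 0.006437; check Q = 0.001915

Direction: forward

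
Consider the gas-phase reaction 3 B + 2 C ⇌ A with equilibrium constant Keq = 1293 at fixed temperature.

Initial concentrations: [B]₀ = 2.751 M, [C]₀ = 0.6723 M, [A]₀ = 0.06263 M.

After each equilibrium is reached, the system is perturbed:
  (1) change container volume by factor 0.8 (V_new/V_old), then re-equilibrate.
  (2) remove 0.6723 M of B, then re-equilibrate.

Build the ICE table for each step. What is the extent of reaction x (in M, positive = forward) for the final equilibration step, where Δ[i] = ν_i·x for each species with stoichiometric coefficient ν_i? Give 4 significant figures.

x = -0.002178 M

Q₀ = 0.006656 vs Keq = 1293 ⇒ Q<K, forward
Step 1:
                  B         C         A
  Initial     2.751    0.6723   0.06263
  Change    -0.9972   -0.6648    0.3324
  Equil       1.754  0.007525     0.395
  solve Keq expr → x = 0.3324; check Q = 1293
Then change container volume by factor 0.8 (V_new/V_old).
Step 2:
                  B         C         A
  Initial     2.192  0.009407    0.4938
  Change  -0.005033 -0.003355  0.001678
  Equil       2.187  0.006051    0.4954
  solve Keq expr → x = 0.001678; check Q = 1293
Then remove 0.6723 M of B.
Step 3:
                  B         C         A
  Initial     1.515  0.006051    0.4954
  Change   0.006534  0.004356 -0.002178
  Equil       1.521   0.01041    0.4933
  solve Keq expr → x = -0.002178; check Q = 1293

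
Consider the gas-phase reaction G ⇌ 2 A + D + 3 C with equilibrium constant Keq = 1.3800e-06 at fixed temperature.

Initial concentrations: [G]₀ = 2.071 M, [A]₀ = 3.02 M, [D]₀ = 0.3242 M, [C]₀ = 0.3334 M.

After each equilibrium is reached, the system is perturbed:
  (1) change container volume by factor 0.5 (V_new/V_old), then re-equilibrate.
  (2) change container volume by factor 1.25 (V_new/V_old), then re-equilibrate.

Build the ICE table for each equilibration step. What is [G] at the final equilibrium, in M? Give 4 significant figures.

[G]_eq = 3.488 M

Q₀ = 0.05291 vs Keq = 1.3800e-06 ⇒ Q>K, reverse
Step 1:
                    G           A           D           C
  Initial       2.071        3.02      0.3242      0.3334
  Change       0.1071     -0.2142     -0.1071     -0.3213
  Equil         2.178       2.806      0.2171     0.01207
  solve Keq expr → x = -0.1071; check Q = 1.3800e-06
Then change container volume by factor 0.5 (V_new/V_old).
Step 2:
                    G           A           D           C
  Initial       4.356       5.612      0.4342     0.02414
  Change     0.005497    -0.01099   -0.005497    -0.01649
  Equil         4.362       5.601      0.4287     0.00765
  solve Keq expr → x = -0.005497; check Q = 1.3800e-06
Then change container volume by factor 1.25 (V_new/V_old).
Step 3:
                    G           A           D           C
  Initial       3.489        4.48      0.3429     0.00612
  Change  -9.1529e-04    0.001831  9.1529e-04    0.002746
  Equil         3.488       4.482      0.3439    0.008866
  solve Keq expr → x = 9.1529e-04; check Q = 1.3800e-06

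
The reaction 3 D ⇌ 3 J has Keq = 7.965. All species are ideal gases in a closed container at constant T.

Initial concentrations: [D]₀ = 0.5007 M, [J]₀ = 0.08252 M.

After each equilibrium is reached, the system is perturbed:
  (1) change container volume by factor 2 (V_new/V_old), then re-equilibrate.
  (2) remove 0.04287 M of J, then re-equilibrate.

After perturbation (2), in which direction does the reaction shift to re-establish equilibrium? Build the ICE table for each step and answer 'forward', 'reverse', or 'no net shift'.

Q₀ = 0.004477 vs Keq = 7.965 ⇒ Q<K, forward
Step 1:
                    D           J
  I            0.5007     0.08252
  C           -0.3061      0.3061
  E            0.1946      0.3886
  solve Keq expr → x = 0.102; check Q = 7.965
Then change container volume by factor 2 (V_new/V_old).
Step 2:
                    D           J
  I            0.0973      0.1943
  C                 0           0
  E            0.0973      0.1943
  solve Keq expr → x = 0; check Q = 7.965
Then remove 0.04287 M of J.
Step 3:
                    D           J
  I            0.0973      0.1514
  C           -0.0143      0.0143
  E           0.08299      0.1657
  solve Keq expr → x = 0.004768; check Q = 7.965

Direction: forward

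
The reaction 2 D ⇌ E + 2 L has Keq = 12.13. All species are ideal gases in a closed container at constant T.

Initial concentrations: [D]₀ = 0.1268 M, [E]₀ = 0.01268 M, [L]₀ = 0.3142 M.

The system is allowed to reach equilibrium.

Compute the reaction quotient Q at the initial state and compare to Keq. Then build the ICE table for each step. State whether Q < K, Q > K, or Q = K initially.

Q₀ = 0.07786; Q < K (proceeds forward)

Q₀ = 0.07786 vs Keq = 12.13 ⇒ Q<K, forward
Step 1:
                   D          E          L
  Initial     0.1268    0.01268     0.3142
  Change     -0.0975    0.04875     0.0975
  Equil       0.0293    0.06143     0.4117
  solve Keq expr → x = 0.04875; check Q = 12.13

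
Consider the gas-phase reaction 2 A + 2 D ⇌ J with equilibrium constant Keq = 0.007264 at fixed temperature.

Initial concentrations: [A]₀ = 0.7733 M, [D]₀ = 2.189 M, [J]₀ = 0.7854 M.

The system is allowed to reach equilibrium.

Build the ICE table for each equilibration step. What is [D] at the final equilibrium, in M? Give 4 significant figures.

[D]_eq = 3.247 M

Q₀ = 0.2741 vs Keq = 0.007264 ⇒ Q>K, reverse
Step 1:
                  A         D         J
  init       0.7733     2.189    0.7854
  Δ           1.058     1.058   -0.5288
  eq          1.831     3.247    0.2566
  solve Keq expr → x = -0.5288; check Q = 0.007264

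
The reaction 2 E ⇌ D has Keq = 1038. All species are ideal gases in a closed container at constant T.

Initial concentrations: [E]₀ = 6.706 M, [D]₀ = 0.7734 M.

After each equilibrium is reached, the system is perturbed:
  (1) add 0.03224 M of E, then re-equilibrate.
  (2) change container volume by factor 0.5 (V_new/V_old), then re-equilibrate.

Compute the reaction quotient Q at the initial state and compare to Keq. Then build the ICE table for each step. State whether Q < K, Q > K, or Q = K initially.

Q₀ = 0.0172 vs Keq = 1038 ⇒ Q<K, forward
Step 1:
                   E          D
  Initial      6.706     0.7734
  Change      -6.643      3.322
  Equil      0.06281      4.095
  solve Keq expr → x = 3.322; check Q = 1038
Then add 0.03224 M of E.
Step 2:
                   E          D
  Initial    0.09505      4.095
  Change    -0.03212    0.01606
  Equil      0.06293      4.111
  solve Keq expr → x = 0.01606; check Q = 1038
Then change container volume by factor 0.5 (V_new/V_old).
Step 3:
                   E          D
  Initial     0.1259      8.222
  Change    -0.03677    0.01838
  Equil       0.0891       8.24
  solve Keq expr → x = 0.01838; check Q = 1038

Q₀ = 0.0172; Q < K (proceeds forward)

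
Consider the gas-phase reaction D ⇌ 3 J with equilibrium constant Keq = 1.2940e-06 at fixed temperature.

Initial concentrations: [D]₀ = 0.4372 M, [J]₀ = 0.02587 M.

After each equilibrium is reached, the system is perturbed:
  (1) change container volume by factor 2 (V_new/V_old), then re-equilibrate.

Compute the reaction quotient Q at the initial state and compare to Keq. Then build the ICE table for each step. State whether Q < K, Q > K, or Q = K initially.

Q₀ = 3.9601e-05; Q > K (proceeds reverse)

Q₀ = 3.9601e-05 vs Keq = 1.2940e-06 ⇒ Q>K, reverse
Step 1:
                   D          J
  Initial     0.4372    0.02587
  Change    0.005854   -0.01756
  Equil       0.4431   0.008307
  solve Keq expr → x = -0.005854; check Q = 1.2940e-06
Then change container volume by factor 2 (V_new/V_old).
Step 2:
                   D          J
  Initial     0.2215   0.004154
  Change  -8.1061e-04   0.002432
  Equil       0.2207   0.006586
  solve Keq expr → x = 8.1061e-04; check Q = 1.2940e-06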